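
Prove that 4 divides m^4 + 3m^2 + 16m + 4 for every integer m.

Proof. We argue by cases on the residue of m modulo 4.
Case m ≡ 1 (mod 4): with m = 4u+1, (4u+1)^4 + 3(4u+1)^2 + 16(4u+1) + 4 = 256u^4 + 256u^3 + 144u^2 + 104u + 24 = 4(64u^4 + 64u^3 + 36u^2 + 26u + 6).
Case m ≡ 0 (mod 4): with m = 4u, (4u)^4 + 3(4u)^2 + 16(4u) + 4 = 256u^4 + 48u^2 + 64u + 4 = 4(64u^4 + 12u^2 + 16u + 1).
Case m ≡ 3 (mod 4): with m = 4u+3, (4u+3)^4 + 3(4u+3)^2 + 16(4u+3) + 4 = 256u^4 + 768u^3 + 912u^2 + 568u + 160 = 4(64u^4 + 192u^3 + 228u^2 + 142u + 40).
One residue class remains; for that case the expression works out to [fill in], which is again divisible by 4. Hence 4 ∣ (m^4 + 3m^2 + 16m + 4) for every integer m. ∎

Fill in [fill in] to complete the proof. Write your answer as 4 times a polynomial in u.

4(64u^4 + 128u^3 + 108u^2 + 60u + 16)

The residues treated are {1, 0, 3}, so the missing case is m ≡ 2 (mod 4); write m = 4u+2.
Then (4u+2)^4 + 3(4u+2)^2 + 16(4u+2) + 4 = 256u^4 + 512u^3 + 432u^2 + 240u + 64 = 4(64u^4 + 128u^3 + 108u^2 + 60u + 16).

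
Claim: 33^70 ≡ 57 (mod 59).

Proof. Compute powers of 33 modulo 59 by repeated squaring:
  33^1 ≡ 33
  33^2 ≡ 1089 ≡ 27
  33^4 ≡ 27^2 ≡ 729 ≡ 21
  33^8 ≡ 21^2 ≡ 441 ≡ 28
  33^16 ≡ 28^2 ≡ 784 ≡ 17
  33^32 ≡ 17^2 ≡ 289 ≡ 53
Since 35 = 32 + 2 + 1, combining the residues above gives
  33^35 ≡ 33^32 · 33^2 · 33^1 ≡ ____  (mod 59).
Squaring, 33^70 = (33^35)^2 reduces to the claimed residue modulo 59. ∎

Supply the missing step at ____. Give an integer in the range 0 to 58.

23

Multiply the listed residues: 53 · 27 · 33 = 1431 → 47223.
Reducing modulo 59: 47223 = 800·59 + 23, so 33^35 ≡ 23.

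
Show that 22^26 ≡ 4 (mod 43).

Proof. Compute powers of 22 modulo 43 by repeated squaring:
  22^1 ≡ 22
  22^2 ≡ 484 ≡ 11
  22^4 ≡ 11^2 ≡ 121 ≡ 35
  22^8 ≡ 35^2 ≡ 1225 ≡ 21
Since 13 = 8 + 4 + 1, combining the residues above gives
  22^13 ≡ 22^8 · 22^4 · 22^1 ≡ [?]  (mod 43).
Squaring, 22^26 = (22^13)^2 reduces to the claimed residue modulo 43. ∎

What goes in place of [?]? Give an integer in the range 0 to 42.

2

Multiply the listed residues: 21 · 35 · 22 = 735 → 16170.
Reducing modulo 43: 16170 = 376·43 + 2, so 22^13 ≡ 2.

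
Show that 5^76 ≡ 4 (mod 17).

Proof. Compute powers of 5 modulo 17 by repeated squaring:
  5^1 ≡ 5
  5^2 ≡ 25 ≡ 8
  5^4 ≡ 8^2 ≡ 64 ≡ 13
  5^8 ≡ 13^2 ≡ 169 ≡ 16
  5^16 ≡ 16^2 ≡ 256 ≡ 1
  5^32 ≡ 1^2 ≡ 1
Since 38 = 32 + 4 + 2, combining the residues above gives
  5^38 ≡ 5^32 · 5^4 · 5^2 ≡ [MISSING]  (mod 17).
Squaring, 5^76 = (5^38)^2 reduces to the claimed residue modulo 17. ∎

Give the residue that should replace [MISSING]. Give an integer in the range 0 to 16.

2

5^32 · 5^4 · 5^2 ≡ 1 · 13 · 8 = 104.
104 mod 17 = 2, so 5^38 ≡ 2 (mod 17).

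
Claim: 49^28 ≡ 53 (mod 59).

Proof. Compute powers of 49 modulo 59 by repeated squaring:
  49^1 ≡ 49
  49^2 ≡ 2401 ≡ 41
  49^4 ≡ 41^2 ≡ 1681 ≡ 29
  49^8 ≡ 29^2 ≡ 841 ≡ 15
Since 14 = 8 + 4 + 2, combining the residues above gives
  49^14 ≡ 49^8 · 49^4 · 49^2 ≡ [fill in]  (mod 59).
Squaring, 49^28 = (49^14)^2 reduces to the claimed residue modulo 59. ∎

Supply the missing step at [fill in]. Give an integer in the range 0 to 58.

49^8 · 49^4 · 49^2 ≡ 15 · 29 · 41 = 17835.
17835 mod 59 = 17, so 49^14 ≡ 17 (mod 59).

17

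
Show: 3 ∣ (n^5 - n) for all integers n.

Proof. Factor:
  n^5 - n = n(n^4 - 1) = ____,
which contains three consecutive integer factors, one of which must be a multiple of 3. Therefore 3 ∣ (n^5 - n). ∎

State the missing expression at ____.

n^4 - 1 = (n^2 - 1)(n^2 + 1), and n^2 - 1 = (n-1)(n+1).
So n(n^4 - 1) = (n - 1)n(n + 1)(n^2 + 1).

(n - 1)n(n + 1)(n^2 + 1)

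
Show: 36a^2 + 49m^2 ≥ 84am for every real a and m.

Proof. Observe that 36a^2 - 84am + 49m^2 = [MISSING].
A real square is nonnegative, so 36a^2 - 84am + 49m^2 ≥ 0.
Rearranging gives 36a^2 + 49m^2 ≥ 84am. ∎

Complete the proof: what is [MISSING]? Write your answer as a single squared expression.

(6a - 7m)^2

36a^2 - 84am + 49m^2 is a perfect-square trinomial: the outer terms are (6a)^2 and (7m)^2, and the cross term is -2·6a·7m.
So 36a^2 - 84am + 49m^2 = (6a - 7m)^2 ≥ 0.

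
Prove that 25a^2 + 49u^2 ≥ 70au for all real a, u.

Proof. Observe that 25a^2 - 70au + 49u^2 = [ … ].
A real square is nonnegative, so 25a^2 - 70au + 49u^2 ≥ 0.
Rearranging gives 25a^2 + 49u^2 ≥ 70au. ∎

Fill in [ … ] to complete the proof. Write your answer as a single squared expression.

(5a - 7u)^2

The leading and trailing coefficients are 5^2 and 7^2, and 70 = 2·5·7, so the trinomial is (5a - 7u)^2.
Hence 25a^2 - 70au + 49u^2 ≥ 0.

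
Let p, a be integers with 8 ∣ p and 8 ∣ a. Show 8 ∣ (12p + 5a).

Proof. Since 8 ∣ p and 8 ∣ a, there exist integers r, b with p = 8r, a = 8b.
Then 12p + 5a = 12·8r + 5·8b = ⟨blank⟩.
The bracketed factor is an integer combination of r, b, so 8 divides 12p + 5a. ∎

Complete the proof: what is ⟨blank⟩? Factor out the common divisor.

8(5b + 12r)

Each term has a factor of 8: 12·8r + 5·8b = 8·(5b + 12r).
Since 5b + 12r is an integer, 8 ∣ (12p + 5a).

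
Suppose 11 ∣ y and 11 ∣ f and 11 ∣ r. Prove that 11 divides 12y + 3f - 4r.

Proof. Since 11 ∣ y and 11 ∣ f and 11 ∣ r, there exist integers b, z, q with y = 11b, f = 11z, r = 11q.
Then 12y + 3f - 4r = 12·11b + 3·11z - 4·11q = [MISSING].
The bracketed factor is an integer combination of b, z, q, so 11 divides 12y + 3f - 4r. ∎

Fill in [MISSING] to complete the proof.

11(12b - 4q + 3z)

Pull the common 11 out of every term: 12·11b + 3·11z - 4·11q = 11(12b - 4q + 3z).
12b - 4q + 3z is an integer, which exhibits the divisibility.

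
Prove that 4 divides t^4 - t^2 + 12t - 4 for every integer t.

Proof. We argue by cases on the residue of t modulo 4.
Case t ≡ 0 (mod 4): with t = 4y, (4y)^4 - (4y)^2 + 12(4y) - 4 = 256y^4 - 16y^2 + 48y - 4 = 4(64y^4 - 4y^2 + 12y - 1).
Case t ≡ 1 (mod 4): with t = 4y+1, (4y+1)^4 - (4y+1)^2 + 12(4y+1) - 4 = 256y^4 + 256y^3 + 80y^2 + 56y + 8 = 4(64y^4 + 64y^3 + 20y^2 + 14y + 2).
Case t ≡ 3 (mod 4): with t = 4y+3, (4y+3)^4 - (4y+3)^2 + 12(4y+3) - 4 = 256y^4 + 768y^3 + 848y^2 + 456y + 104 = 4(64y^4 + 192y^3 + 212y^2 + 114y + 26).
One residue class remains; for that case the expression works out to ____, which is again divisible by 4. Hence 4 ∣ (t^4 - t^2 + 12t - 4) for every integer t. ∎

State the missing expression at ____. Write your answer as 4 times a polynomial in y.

4(64y^4 + 128y^3 + 92y^2 + 40y + 8)

The residues treated are {0, 1, 3}, so the missing case is t ≡ 2 (mod 4); write t = 4y+2.
Then (4y+2)^4 - (4y+2)^2 + 12(4y+2) - 4 = 256y^4 + 512y^3 + 368y^2 + 160y + 32 = 4(64y^4 + 128y^3 + 92y^2 + 40y + 8).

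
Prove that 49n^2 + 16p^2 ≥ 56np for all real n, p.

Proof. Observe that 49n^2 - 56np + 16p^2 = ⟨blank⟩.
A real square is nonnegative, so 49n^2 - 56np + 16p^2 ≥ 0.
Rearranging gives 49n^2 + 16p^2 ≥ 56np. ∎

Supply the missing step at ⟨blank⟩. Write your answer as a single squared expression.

(7n - 4p)^2

The leading and trailing coefficients are 7^2 and 4^2, and 56 = 2·7·4, so the trinomial is (7n - 4p)^2.
Hence 49n^2 - 56np + 16p^2 ≥ 0.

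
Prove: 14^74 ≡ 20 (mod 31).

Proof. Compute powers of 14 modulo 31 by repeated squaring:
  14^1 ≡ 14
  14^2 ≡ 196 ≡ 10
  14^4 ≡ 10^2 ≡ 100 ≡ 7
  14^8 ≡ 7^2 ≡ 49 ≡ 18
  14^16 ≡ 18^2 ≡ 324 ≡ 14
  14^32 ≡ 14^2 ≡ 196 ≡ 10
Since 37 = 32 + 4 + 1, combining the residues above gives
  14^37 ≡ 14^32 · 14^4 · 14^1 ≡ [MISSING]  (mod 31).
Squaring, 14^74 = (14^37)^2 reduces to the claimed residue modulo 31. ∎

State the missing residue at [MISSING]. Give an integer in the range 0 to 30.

Multiply the listed residues: 10 · 7 · 14 = 70 → 980.
Reducing modulo 31: 980 = 31·31 + 19, so 14^37 ≡ 19.

19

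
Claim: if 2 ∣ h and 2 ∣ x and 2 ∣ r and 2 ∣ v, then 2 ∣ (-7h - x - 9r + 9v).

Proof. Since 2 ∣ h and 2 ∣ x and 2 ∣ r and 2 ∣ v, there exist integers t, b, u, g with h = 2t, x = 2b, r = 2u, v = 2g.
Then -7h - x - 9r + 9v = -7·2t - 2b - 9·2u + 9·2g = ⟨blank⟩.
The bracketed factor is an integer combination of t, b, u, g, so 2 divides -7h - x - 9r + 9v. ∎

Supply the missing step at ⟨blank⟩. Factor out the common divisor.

2(-b + 9g - 7t - 9u)

Pull the common 2 out of every term: -7·2t - 2b - 9·2u + 9·2g = 2(-b + 9g - 7t - 9u).
-b + 9g - 7t - 9u is an integer, which exhibits the divisibility.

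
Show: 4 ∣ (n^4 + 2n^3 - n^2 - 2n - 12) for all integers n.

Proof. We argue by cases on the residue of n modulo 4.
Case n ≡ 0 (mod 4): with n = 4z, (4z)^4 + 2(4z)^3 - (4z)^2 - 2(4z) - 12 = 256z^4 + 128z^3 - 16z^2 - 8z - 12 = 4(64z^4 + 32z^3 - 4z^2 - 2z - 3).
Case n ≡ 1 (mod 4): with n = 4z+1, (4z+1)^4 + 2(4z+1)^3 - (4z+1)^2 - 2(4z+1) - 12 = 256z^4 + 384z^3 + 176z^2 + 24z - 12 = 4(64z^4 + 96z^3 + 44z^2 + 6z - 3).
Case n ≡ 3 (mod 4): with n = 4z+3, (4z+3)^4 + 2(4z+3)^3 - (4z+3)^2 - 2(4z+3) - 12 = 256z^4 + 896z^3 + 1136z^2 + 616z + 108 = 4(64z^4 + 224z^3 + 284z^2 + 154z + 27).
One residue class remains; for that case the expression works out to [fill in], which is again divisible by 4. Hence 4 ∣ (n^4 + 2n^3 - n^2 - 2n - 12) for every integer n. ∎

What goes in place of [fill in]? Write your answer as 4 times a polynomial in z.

The residues treated are {0, 1, 3}, so the missing case is n ≡ 2 (mod 4); write n = 4z+2.
Then (4z+2)^4 + 2(4z+2)^3 - (4z+2)^2 - 2(4z+2) - 12 = 256z^4 + 640z^3 + 560z^2 + 200z + 12 = 4(64z^4 + 160z^3 + 140z^2 + 50z + 3).

4(64z^4 + 160z^3 + 140z^2 + 50z + 3)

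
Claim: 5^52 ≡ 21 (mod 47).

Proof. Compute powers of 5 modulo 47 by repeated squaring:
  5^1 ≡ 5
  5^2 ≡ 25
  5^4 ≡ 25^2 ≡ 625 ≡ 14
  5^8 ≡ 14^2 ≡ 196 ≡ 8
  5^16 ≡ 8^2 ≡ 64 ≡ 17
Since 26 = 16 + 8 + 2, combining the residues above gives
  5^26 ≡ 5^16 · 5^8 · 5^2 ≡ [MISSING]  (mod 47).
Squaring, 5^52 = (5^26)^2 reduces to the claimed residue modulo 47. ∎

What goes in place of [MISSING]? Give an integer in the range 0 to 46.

16

5^16 · 5^8 · 5^2 ≡ 17 · 8 · 25 = 3400.
3400 mod 47 = 16, so 5^26 ≡ 16 (mod 47).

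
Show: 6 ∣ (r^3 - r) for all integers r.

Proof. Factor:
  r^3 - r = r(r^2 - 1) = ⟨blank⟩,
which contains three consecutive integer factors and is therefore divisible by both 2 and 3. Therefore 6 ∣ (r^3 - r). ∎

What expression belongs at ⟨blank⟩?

r(r^2 - 1) = r(r - 1)(r + 1) = (r - 1)r(r + 1).
These three factors are consecutive integers, so their product is divisible by 6.

(r - 1)r(r + 1)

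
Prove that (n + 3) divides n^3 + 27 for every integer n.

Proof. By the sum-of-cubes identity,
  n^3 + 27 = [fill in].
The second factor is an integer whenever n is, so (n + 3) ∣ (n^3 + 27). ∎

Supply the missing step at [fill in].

(n + 3)(n^2 - 3n + 9)

Polynomial division of n^3 + 27 by n + 3 leaves remainder 0 and quotient n^2 - 3n + 9.
Hence n^3 + 27 = (n + 3)(n^2 - 3n + 9).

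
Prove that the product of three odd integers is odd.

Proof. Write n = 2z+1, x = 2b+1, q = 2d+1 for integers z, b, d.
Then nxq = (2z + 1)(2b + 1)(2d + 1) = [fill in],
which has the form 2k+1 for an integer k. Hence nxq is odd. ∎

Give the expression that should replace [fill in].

2(4bdz + 2bd + 2bz + b + 2dz + d + z) + 1

Expanding: (2z + 1)(2b + 1)(2d + 1) = 8bdz + 4bd + 4bz + 2b + 4dz + 2d + 2z + 1.
Every term except the constant is even, so this is 2(4bdz + 2bd + 2bz + b + 2dz + d + z) + 1,
and 4bdz + 2bd + 2bz + b + 2dz + d + z ∈ ℤ gives the required form.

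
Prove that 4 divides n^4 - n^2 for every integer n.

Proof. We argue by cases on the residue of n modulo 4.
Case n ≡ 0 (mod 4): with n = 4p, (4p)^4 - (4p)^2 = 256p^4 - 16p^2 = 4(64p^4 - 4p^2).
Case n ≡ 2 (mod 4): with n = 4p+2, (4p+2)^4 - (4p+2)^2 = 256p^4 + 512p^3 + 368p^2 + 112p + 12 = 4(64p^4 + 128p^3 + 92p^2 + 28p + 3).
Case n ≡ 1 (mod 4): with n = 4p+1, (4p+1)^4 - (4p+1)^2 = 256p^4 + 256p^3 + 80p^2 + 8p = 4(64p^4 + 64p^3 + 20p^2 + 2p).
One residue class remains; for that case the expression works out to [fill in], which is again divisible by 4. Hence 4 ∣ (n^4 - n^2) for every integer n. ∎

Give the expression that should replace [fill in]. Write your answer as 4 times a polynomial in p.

4(64p^4 + 192p^3 + 212p^2 + 102p + 18)

Only n ≡ 3 (mod 4) is unaccounted for. Put n = 4p+3:
(4p+3)^4 - (4p+3)^2 expands to 256p^4 + 768p^3 + 848p^2 + 408p + 72,
and factoring out 4 leaves 4(64p^4 + 192p^3 + 212p^2 + 102p + 18).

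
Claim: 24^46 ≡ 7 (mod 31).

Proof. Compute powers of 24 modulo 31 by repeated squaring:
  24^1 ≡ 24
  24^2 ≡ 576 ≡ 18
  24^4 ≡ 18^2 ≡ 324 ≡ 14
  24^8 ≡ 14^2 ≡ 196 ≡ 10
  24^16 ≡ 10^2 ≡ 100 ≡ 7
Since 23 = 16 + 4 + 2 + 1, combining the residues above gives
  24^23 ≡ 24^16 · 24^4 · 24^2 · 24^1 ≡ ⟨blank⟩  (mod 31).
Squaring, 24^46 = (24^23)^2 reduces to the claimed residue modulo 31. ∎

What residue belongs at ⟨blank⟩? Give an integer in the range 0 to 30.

Multiply the listed residues: 7 · 14 · 18 · 24 = 98 → 1764 → 42336.
Reducing modulo 31: 42336 = 1365·31 + 21, so 24^23 ≡ 21.

21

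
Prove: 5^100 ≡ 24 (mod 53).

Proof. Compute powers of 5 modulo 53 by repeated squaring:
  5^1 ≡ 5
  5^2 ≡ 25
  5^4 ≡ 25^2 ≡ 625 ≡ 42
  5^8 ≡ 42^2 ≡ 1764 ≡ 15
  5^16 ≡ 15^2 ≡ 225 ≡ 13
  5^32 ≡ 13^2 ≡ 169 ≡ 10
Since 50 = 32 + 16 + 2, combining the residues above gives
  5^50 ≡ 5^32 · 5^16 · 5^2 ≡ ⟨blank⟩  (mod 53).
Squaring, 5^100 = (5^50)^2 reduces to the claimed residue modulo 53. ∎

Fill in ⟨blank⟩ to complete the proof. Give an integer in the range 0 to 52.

Multiply the listed residues: 10 · 13 · 25 = 130 → 3250.
Reducing modulo 53: 3250 = 61·53 + 17, so 5^50 ≡ 17.

17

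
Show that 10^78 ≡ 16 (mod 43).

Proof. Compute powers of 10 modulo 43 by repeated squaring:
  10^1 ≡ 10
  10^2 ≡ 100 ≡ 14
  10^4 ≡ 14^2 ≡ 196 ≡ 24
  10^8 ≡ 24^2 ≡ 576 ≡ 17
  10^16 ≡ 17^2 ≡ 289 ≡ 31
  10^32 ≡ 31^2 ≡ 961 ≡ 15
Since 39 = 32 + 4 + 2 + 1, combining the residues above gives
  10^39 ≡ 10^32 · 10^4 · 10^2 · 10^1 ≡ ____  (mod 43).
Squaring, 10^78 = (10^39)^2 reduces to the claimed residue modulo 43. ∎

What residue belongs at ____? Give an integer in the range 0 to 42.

Multiply the listed residues: 15 · 24 · 14 · 10 = 360 → 5040 → 50400.
Reducing modulo 43: 50400 = 1172·43 + 4, so 10^39 ≡ 4.

4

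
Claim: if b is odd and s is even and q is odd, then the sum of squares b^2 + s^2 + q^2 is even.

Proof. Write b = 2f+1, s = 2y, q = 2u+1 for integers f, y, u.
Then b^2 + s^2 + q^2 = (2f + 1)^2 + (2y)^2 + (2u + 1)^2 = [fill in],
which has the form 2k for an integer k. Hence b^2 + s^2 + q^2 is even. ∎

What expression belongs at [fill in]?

Expanding: (2f + 1)^2 + (2y)^2 + (2u + 1)^2 = 4f^2 + 4f + 4u^2 + 4u + 4y^2 + 2.
Every term is even; pulling out the factor of 2 gives 2(2f^2 + 2f + 2u^2 + 2u + 2y^2 + 1).

2(2f^2 + 2f + 2u^2 + 2u + 2y^2 + 1)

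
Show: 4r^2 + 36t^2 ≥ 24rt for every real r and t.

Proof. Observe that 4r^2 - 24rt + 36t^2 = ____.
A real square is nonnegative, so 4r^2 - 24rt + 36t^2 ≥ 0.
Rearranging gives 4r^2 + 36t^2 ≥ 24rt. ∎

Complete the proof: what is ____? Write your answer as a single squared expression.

(2r - 6t)^2

4r^2 - 24rt + 36t^2 is a perfect-square trinomial: the outer terms are (2r)^2 and (6t)^2, and the cross term is -2·2r·6t.
So 4r^2 - 24rt + 36t^2 = (2r - 6t)^2 ≥ 0.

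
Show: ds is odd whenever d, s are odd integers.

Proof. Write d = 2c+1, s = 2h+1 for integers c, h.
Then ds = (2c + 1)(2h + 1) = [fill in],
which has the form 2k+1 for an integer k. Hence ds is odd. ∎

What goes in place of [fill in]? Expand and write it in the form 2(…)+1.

2(2ch + c + h) + 1

Expanding: (2c + 1)(2h + 1) = 4ch + 2c + 2h + 1.
Every term except the constant is even, so this is 2(2ch + c + h) + 1,
and 2ch + c + h ∈ ℤ gives the required form.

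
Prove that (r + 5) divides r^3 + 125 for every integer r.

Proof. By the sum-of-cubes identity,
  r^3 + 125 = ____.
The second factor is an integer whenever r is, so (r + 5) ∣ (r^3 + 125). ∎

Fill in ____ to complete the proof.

a^3 + b^3 = (a + b)(a^2 - ab + b^2). With a = r, b = 5:
r^3 + 125 = (r + 5)(r^2 - 5r + 25).

(r + 5)(r^2 - 5r + 25)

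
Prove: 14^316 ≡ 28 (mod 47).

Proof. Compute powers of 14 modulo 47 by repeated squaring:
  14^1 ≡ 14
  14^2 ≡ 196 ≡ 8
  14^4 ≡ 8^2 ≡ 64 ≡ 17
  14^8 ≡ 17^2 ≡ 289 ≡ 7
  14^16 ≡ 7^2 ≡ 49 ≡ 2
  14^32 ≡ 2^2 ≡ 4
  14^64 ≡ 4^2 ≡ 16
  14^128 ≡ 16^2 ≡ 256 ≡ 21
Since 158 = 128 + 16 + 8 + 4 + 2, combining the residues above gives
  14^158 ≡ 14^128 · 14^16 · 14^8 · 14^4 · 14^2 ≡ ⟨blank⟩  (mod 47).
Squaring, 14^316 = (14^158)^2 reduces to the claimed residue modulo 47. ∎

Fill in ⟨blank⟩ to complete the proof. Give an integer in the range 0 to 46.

34

Multiply the listed residues: 21 · 2 · 7 · 17 · 8 = 42 → 294 → 4998 → 39984.
Reducing modulo 47: 39984 = 850·47 + 34, so 14^158 ≡ 34.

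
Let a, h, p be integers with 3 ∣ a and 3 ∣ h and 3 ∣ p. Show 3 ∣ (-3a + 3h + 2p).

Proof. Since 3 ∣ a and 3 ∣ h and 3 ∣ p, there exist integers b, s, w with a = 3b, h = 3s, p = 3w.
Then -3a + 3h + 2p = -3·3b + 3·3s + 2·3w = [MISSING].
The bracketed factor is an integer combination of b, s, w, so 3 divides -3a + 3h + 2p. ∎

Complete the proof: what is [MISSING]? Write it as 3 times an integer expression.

Each term has a factor of 3: -3·3b + 3·3s + 2·3w = 3·(-3b + 3s + 2w).
Since -3b + 3s + 2w is an integer, 3 ∣ (-3a + 3h + 2p).

3(-3b + 3s + 2w)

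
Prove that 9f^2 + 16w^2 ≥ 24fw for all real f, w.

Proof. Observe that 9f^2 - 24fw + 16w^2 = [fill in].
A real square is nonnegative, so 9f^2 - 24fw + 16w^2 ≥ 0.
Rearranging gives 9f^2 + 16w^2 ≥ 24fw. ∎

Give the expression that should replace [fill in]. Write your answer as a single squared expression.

9f^2 - 24fw + 16w^2 is a perfect-square trinomial: the outer terms are (3f)^2 and (4w)^2, and the cross term is -2·3f·4w.
So 9f^2 - 24fw + 16w^2 = (3f - 4w)^2 ≥ 0.

(3f - 4w)^2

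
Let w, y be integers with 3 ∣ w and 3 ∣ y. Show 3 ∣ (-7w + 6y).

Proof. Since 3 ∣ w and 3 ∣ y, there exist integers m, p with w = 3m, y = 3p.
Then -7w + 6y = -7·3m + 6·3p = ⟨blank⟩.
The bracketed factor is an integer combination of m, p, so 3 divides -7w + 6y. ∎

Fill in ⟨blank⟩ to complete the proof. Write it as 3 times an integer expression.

Each term has a factor of 3: -7·3m + 6·3p = 3·(-7m + 6p).
Since -7m + 6p is an integer, 3 ∣ (-7w + 6y).

3(-7m + 6p)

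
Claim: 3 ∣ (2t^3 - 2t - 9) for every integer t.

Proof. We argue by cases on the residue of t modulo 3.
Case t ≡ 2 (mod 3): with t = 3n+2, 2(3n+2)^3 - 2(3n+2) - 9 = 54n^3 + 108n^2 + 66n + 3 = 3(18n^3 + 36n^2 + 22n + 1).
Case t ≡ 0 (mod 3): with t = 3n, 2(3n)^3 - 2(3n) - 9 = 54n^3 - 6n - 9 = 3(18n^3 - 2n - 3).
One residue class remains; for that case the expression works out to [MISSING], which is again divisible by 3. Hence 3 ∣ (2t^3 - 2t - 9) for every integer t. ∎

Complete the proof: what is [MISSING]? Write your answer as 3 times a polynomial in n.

3(18n^3 + 18n^2 + 4n - 3)

The residues treated are {2, 0}, so the missing case is t ≡ 1 (mod 3); write t = 3n+1.
Then 2(3n+1)^3 - 2(3n+1) - 9 = 54n^3 + 54n^2 + 12n - 9 = 3(18n^3 + 18n^2 + 4n - 3).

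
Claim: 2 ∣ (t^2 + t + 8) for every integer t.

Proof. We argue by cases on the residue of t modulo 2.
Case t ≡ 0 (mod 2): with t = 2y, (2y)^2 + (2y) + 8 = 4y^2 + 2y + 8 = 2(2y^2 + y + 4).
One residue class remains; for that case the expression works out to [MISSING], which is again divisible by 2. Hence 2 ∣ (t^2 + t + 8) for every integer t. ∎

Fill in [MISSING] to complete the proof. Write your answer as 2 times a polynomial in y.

The residues treated are {0}, so the missing case is t ≡ 1 (mod 2); write t = 2y+1.
Then (2y+1)^2 + (2y+1) + 8 = 4y^2 + 6y + 10 = 2(2y^2 + 3y + 5).

2(2y^2 + 3y + 5)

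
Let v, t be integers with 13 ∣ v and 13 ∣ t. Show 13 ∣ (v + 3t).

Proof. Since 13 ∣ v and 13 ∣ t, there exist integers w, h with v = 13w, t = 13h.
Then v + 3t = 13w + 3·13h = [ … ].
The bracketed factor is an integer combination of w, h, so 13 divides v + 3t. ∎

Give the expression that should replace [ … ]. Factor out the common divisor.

Pull the common 13 out of every term: 13w + 3·13h = 13(3h + w).
3h + w is an integer, which exhibits the divisibility.

13(3h + w)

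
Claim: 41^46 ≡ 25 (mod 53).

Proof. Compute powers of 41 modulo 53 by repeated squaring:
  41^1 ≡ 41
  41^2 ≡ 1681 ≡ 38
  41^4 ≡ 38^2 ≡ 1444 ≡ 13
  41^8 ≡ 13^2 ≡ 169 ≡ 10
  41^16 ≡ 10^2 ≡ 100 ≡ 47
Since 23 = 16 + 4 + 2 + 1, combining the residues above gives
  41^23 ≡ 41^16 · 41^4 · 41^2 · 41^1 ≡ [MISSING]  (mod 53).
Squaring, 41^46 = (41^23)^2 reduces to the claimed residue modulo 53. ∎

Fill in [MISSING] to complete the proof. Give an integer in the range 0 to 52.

5

Multiply the listed residues: 47 · 13 · 38 · 41 = 611 → 23218 → 951938.
Reducing modulo 53: 951938 = 17961·53 + 5, so 41^23 ≡ 5.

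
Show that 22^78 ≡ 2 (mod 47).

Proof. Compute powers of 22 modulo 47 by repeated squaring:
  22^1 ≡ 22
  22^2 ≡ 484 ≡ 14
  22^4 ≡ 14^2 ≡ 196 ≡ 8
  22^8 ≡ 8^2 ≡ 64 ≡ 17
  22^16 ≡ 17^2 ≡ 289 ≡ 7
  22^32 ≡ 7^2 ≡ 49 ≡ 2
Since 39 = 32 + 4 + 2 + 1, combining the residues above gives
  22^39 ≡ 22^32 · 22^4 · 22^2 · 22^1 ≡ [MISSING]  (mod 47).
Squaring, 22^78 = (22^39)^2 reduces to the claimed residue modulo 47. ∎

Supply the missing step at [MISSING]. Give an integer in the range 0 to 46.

40

Multiply the listed residues: 2 · 8 · 14 · 22 = 16 → 224 → 4928.
Reducing modulo 47: 4928 = 104·47 + 40, so 22^39 ≡ 40.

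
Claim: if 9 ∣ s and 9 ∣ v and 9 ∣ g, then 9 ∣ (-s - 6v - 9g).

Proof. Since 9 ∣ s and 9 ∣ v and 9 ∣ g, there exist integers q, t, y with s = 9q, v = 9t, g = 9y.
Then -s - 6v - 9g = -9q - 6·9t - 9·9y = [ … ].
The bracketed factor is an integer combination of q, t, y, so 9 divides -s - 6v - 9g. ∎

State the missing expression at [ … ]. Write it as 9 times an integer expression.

Each term has a factor of 9: -9q - 6·9t - 9·9y = 9·(-q - 6t - 9y).
Since -q - 6t - 9y is an integer, 9 ∣ (-s - 6v - 9g).

9(-q - 6t - 9y)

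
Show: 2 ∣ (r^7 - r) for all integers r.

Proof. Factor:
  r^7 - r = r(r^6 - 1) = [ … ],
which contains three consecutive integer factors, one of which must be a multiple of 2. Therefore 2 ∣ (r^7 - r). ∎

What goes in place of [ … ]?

r^6 - 1 = (r^2 - 1)(r^4 + r^2 + 1), and r^2 - 1 = (r-1)(r+1).
So r(r^6 - 1) = (r - 1)r(r + 1)(r^4 + r^2 + 1).

(r - 1)r(r + 1)(r^4 + r^2 + 1)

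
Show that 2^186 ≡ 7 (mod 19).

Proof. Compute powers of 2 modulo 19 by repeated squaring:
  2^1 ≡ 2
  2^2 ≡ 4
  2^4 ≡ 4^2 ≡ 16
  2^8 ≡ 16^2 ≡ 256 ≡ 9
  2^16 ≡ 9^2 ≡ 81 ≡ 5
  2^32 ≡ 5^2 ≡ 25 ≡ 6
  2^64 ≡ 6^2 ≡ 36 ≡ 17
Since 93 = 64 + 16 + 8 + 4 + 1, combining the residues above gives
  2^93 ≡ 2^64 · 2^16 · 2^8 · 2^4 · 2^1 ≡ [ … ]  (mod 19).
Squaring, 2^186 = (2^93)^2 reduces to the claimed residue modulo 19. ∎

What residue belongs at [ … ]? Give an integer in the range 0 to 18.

Multiply the listed residues: 17 · 5 · 9 · 16 · 2 = 85 → 765 → 12240 → 24480.
Reducing modulo 19: 24480 = 1288·19 + 8, so 2^93 ≡ 8.

8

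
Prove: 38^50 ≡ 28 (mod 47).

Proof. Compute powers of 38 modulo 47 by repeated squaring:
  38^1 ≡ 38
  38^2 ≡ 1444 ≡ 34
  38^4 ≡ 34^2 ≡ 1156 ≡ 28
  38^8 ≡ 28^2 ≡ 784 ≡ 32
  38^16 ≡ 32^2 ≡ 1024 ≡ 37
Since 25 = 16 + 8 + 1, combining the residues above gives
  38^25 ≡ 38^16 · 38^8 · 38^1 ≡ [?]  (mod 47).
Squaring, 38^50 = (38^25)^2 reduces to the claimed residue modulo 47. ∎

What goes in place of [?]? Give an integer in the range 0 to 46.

Multiply the listed residues: 37 · 32 · 38 = 1184 → 44992.
Reducing modulo 47: 44992 = 957·47 + 13, so 38^25 ≡ 13.

13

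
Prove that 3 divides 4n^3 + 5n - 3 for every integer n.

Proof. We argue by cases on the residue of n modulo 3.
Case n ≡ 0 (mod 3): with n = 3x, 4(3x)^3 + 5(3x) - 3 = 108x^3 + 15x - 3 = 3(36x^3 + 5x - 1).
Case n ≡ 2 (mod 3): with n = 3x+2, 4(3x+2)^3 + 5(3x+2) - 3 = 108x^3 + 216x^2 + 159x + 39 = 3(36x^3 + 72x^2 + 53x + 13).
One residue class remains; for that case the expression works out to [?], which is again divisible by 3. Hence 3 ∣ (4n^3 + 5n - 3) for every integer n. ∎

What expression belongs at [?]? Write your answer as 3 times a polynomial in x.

Only n ≡ 1 (mod 3) is unaccounted for. Put n = 3x+1:
4(3x+1)^3 + 5(3x+1) - 3 expands to 108x^3 + 108x^2 + 51x + 6,
and factoring out 3 leaves 3(36x^3 + 36x^2 + 17x + 2).

3(36x^3 + 36x^2 + 17x + 2)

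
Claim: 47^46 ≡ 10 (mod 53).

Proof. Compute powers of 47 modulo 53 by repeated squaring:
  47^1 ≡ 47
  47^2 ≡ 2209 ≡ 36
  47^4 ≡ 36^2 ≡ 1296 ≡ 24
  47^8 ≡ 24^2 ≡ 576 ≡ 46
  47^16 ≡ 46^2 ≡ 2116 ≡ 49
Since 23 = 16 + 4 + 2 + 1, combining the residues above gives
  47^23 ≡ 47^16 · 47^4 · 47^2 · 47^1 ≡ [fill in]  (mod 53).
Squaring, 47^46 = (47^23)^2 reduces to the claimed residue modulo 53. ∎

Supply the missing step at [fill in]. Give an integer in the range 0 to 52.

13

Multiply the listed residues: 49 · 24 · 36 · 47 = 1176 → 42336 → 1989792.
Reducing modulo 53: 1989792 = 37543·53 + 13, so 47^23 ≡ 13.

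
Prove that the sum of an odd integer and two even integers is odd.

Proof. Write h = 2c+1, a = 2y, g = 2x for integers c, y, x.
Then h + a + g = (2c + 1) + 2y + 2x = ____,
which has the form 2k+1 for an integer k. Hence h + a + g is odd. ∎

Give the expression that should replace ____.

2(c + x + y) + 1

(2c + 1) + 2y + 2x = 2c + 2x + 2y + 1
= 2(c + x + y) + 1.
Since c + x + y is an integer, the sum is of the form 2k+1 for an integer k.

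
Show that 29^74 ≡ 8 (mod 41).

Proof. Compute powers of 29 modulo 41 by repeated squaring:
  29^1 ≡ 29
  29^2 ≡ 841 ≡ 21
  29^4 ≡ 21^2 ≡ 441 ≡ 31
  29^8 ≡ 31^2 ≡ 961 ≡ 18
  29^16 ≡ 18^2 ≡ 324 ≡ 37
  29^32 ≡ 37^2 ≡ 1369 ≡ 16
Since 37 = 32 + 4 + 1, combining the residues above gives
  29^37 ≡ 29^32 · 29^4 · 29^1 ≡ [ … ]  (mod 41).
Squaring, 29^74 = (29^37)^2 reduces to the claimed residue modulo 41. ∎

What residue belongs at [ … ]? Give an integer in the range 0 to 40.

34

Multiply the listed residues: 16 · 31 · 29 = 496 → 14384.
Reducing modulo 41: 14384 = 350·41 + 34, so 29^37 ≡ 34.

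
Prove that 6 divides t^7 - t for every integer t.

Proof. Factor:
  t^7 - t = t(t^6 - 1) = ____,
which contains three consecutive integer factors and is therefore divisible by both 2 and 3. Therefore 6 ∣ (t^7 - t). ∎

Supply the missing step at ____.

(t - 1)t(t + 1)(t^4 + t^2 + 1)

t^6 - 1 = (t^2 - 1)(t^4 + t^2 + 1), and t^2 - 1 = (t-1)(t+1).
So t(t^6 - 1) = (t - 1)t(t + 1)(t^4 + t^2 + 1).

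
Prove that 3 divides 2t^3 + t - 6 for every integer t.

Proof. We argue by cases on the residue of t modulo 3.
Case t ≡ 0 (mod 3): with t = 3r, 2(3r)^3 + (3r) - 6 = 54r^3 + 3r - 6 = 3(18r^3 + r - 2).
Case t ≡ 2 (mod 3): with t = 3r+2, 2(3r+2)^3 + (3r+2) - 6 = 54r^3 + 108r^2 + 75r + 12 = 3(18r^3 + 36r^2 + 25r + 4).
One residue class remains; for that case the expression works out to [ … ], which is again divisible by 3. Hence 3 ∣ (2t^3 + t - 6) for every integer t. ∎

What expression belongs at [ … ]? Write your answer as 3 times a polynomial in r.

The residues treated are {0, 2}, so the missing case is t ≡ 1 (mod 3); write t = 3r+1.
Then 2(3r+1)^3 + (3r+1) - 6 = 54r^3 + 54r^2 + 21r - 3 = 3(18r^3 + 18r^2 + 7r - 1).

3(18r^3 + 18r^2 + 7r - 1)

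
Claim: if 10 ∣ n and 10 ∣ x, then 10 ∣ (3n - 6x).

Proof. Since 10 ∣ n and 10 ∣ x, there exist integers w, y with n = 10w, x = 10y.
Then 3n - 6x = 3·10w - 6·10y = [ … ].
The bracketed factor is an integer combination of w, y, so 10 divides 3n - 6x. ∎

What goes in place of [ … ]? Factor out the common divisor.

Pull the common 10 out of every term: 3·10w - 6·10y = 10(3w - 6y).
3w - 6y is an integer, which exhibits the divisibility.

10(3w - 6y)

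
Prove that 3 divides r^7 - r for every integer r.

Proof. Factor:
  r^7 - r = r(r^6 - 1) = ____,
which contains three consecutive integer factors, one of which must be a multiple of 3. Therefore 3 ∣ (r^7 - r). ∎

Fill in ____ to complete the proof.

(r - 1)r(r + 1)(r^4 + r^2 + 1)

r^6 - 1 = (r^2 - 1)(r^4 + r^2 + 1), and r^2 - 1 = (r-1)(r+1).
So r(r^6 - 1) = (r - 1)r(r + 1)(r^4 + r^2 + 1).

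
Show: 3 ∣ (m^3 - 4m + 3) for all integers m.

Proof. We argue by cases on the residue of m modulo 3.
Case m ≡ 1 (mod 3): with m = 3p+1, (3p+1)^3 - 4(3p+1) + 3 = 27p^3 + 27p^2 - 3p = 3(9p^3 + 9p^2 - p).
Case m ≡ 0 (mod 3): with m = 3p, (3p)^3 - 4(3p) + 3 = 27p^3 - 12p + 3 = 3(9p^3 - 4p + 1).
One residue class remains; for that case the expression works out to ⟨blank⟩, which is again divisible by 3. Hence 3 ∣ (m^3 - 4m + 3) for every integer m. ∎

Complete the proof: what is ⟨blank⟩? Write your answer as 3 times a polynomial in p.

Only m ≡ 2 (mod 3) is unaccounted for. Put m = 3p+2:
(3p+2)^3 - 4(3p+2) + 3 expands to 27p^3 + 54p^2 + 24p + 3,
and factoring out 3 leaves 3(9p^3 + 18p^2 + 8p + 1).

3(9p^3 + 18p^2 + 8p + 1)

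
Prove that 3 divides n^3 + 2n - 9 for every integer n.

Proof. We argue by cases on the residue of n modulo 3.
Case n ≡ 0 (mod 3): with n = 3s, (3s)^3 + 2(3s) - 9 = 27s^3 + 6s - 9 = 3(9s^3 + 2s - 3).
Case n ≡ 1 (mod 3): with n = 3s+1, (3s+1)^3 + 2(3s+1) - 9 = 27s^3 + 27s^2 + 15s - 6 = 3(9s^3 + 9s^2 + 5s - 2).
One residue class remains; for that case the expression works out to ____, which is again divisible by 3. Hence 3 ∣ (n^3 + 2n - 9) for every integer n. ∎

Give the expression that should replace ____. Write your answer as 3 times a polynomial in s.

The residues treated are {0, 1}, so the missing case is n ≡ 2 (mod 3); write n = 3s+2.
Then (3s+2)^3 + 2(3s+2) - 9 = 27s^3 + 54s^2 + 42s + 3 = 3(9s^3 + 18s^2 + 14s + 1).

3(9s^3 + 18s^2 + 14s + 1)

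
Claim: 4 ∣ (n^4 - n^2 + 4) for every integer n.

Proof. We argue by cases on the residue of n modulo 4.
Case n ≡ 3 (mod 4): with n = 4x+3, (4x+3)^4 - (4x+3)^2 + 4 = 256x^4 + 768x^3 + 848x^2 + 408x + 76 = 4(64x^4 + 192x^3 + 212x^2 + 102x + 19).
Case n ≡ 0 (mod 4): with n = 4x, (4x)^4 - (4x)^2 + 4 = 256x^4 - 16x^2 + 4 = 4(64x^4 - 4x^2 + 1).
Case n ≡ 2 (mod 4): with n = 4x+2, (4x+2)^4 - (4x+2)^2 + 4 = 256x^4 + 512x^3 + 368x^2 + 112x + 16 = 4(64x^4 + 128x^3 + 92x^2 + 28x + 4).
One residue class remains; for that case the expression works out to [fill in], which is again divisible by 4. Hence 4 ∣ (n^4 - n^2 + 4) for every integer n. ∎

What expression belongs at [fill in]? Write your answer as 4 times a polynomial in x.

4(64x^4 + 64x^3 + 20x^2 + 2x + 1)

The residues treated are {3, 0, 2}, so the missing case is n ≡ 1 (mod 4); write n = 4x+1.
Then (4x+1)^4 - (4x+1)^2 + 4 = 256x^4 + 256x^3 + 80x^2 + 8x + 4 = 4(64x^4 + 64x^3 + 20x^2 + 2x + 1).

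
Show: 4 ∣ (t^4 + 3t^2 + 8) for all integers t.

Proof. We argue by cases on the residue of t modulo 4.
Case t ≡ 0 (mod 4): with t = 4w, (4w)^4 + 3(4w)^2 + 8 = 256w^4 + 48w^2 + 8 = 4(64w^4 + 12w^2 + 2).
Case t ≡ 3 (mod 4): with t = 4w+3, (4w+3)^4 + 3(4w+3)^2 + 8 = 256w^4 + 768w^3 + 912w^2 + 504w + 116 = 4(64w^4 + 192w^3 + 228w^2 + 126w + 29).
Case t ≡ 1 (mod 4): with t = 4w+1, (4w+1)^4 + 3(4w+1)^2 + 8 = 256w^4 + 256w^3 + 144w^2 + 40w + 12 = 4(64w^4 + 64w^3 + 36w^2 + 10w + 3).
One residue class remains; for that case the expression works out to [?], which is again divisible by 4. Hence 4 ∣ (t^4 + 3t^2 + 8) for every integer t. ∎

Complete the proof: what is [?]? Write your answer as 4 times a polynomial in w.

4(64w^4 + 128w^3 + 108w^2 + 44w + 9)

The residues treated are {0, 3, 1}, so the missing case is t ≡ 2 (mod 4); write t = 4w+2.
Then (4w+2)^4 + 3(4w+2)^2 + 8 = 256w^4 + 512w^3 + 432w^2 + 176w + 36 = 4(64w^4 + 128w^3 + 108w^2 + 44w + 9).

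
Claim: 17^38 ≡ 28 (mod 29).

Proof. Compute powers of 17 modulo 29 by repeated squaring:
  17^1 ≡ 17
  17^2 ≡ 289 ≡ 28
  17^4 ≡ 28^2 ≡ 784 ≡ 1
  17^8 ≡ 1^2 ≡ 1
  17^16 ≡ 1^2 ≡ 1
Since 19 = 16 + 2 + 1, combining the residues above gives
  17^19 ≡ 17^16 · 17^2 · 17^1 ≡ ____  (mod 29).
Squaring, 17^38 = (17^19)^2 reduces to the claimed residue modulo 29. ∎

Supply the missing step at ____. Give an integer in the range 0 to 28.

12

Multiply the listed residues: 1 · 28 · 17 = 28 → 476.
Reducing modulo 29: 476 = 16·29 + 12, so 17^19 ≡ 12.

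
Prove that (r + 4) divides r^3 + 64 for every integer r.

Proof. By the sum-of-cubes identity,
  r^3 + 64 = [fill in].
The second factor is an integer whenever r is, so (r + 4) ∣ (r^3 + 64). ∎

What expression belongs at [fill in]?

Polynomial division of r^3 + 64 by r + 4 leaves remainder 0 and quotient r^2 - 4r + 16.
Hence r^3 + 64 = (r + 4)(r^2 - 4r + 16).

(r + 4)(r^2 - 4r + 16)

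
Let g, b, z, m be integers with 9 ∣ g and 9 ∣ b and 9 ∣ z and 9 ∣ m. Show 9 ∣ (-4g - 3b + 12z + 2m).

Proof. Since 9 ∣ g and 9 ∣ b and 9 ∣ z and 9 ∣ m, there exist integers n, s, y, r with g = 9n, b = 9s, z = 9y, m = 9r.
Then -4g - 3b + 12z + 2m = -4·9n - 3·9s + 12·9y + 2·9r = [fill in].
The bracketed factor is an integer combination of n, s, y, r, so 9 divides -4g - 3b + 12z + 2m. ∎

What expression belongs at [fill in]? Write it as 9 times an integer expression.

Each term has a factor of 9: -4·9n - 3·9s + 12·9y + 2·9r = 9·(-4n + 2r - 3s + 12y).
Since -4n + 2r - 3s + 12y is an integer, 9 ∣ (-4g - 3b + 12z + 2m).

9(-4n + 2r - 3s + 12y)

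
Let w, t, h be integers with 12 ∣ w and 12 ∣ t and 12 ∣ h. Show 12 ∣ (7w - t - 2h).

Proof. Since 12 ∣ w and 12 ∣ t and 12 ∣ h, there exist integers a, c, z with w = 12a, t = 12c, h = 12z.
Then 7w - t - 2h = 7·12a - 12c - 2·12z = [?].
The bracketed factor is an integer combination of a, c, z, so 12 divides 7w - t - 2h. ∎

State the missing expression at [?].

Each term has a factor of 12: 7·12a - 12c - 2·12z = 12·(7a - c - 2z).
Since 7a - c - 2z is an integer, 12 ∣ (7w - t - 2h).

12(7a - c - 2z)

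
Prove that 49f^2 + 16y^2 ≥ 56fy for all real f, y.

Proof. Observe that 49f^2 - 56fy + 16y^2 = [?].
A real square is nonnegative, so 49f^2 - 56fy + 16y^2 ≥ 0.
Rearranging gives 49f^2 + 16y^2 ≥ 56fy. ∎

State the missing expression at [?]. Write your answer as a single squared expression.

(7f - 4y)^2

The leading and trailing coefficients are 7^2 and 4^2, and 56 = 2·7·4, so the trinomial is (7f - 4y)^2.
Hence 49f^2 - 56fy + 16y^2 ≥ 0.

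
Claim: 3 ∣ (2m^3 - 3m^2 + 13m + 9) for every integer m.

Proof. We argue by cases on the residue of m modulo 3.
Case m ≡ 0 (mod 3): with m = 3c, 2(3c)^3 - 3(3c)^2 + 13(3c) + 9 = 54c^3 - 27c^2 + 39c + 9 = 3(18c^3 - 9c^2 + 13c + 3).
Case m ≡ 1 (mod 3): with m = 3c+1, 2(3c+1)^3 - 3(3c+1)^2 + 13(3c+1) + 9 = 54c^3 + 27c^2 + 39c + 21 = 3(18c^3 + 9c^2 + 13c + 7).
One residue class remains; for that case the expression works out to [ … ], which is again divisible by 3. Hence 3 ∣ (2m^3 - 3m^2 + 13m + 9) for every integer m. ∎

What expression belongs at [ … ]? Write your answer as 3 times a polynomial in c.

3(18c^3 + 27c^2 + 25c + 13)

The residues treated are {0, 1}, so the missing case is m ≡ 2 (mod 3); write m = 3c+2.
Then 2(3c+2)^3 - 3(3c+2)^2 + 13(3c+2) + 9 = 54c^3 + 81c^2 + 75c + 39 = 3(18c^3 + 27c^2 + 25c + 13).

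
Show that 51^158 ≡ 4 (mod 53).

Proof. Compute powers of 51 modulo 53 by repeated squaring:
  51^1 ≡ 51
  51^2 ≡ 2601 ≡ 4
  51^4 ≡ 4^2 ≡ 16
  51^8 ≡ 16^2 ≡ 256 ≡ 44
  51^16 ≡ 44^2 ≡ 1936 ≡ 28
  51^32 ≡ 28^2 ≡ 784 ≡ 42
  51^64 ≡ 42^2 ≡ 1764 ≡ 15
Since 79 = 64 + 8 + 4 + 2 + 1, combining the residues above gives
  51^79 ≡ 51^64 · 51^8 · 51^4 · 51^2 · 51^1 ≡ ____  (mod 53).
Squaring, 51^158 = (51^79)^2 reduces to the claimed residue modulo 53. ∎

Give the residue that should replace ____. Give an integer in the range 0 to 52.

Multiply the listed residues: 15 · 44 · 16 · 4 · 51 = 660 → 10560 → 42240 → 2154240.
Reducing modulo 53: 2154240 = 40646·53 + 2, so 51^79 ≡ 2.

2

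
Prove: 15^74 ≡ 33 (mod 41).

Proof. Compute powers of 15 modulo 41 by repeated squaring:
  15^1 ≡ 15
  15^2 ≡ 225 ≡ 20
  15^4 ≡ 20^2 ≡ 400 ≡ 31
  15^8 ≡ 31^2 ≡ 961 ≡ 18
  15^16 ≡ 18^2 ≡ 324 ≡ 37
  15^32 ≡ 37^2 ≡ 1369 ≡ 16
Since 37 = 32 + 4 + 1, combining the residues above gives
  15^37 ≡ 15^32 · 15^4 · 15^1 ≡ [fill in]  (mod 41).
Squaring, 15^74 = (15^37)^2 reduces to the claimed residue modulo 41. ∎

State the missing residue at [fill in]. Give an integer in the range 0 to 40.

19

15^32 · 15^4 · 15^1 ≡ 16 · 31 · 15 = 7440.
7440 mod 41 = 19, so 15^37 ≡ 19 (mod 41).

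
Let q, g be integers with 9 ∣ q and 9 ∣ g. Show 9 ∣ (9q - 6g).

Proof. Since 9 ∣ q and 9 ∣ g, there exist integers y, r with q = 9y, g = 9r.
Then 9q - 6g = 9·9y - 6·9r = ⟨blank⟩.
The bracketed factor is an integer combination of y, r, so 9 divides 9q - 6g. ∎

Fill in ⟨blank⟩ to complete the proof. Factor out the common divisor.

9(-6r + 9y)

Each term has a factor of 9: 9·9y - 6·9r = 9·(-6r + 9y).
Since -6r + 9y is an integer, 9 ∣ (9q - 6g).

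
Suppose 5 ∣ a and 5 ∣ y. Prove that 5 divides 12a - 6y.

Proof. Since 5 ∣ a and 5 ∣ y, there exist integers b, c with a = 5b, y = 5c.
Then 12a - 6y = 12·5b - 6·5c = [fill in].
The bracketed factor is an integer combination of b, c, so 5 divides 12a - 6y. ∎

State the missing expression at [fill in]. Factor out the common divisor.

Pull the common 5 out of every term: 12·5b - 6·5c = 5(12b - 6c).
12b - 6c is an integer, which exhibits the divisibility.

5(12b - 6c)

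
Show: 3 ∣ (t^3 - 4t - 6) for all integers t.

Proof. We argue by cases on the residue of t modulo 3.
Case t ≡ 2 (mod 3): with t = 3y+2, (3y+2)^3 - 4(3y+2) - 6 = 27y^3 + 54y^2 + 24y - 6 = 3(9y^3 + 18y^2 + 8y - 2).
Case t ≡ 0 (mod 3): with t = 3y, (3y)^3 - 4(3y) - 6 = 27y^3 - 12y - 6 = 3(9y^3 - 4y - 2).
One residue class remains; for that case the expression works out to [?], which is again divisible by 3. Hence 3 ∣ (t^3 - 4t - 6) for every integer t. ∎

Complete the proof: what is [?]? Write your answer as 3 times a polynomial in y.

The residues treated are {2, 0}, so the missing case is t ≡ 1 (mod 3); write t = 3y+1.
Then (3y+1)^3 - 4(3y+1) - 6 = 27y^3 + 27y^2 - 3y - 9 = 3(9y^3 + 9y^2 - y - 3).

3(9y^3 + 9y^2 - y - 3)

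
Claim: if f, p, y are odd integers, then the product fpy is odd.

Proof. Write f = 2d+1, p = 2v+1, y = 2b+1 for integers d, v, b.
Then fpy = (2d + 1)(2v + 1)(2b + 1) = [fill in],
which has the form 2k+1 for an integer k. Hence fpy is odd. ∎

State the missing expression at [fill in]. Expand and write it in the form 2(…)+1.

2(4bdv + 2bd + 2bv + b + 2dv + d + v) + 1

Expanding: (2d + 1)(2v + 1)(2b + 1) = 8bdv + 4bd + 4bv + 2b + 4dv + 2d + 2v + 1.
Every term except the constant is even, so this is 2(4bdv + 2bd + 2bv + b + 2dv + d + v) + 1,
and 4bdv + 2bd + 2bv + b + 2dv + d + v ∈ ℤ gives the required form.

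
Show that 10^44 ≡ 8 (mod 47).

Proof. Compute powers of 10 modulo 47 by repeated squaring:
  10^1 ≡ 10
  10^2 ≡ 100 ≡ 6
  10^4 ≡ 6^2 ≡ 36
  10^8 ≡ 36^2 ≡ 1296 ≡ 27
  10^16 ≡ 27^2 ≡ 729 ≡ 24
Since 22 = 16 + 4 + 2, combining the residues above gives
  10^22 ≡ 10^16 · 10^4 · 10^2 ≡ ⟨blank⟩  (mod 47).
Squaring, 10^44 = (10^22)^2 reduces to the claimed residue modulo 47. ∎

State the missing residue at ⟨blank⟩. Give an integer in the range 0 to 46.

14

Multiply the listed residues: 24 · 36 · 6 = 864 → 5184.
Reducing modulo 47: 5184 = 110·47 + 14, so 10^22 ≡ 14.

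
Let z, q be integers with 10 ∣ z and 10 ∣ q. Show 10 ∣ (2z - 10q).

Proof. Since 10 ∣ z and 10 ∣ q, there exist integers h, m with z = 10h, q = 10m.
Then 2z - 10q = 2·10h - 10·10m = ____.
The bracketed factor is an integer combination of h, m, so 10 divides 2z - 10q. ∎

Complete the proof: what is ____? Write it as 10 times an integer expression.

10(2h - 10m)

Each term has a factor of 10: 2·10h - 10·10m = 10·(2h - 10m).
Since 2h - 10m is an integer, 10 ∣ (2z - 10q).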